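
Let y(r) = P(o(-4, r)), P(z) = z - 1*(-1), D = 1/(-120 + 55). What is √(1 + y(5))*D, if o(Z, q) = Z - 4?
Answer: -I*√6/65 ≈ -0.037684*I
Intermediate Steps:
o(Z, q) = -4 + Z
D = -1/65 (D = 1/(-65) = -1/65 ≈ -0.015385)
P(z) = 1 + z (P(z) = z + 1 = 1 + z)
y(r) = -7 (y(r) = 1 + (-4 - 4) = 1 - 8 = -7)
√(1 + y(5))*D = √(1 - 7)*(-1/65) = √(-6)*(-1/65) = (I*√6)*(-1/65) = -I*√6/65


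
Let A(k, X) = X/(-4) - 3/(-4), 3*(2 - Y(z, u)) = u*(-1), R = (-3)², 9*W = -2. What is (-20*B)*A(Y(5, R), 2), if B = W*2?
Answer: 20/9 ≈ 2.2222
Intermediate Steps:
W = -2/9 (W = (⅑)*(-2) = -2/9 ≈ -0.22222)
R = 9
Y(z, u) = 2 + u/3 (Y(z, u) = 2 - u*(-1)/3 = 2 - (-1)*u/3 = 2 + u/3)
A(k, X) = ¾ - X/4 (A(k, X) = X*(-¼) - 3*(-¼) = -X/4 + ¾ = ¾ - X/4)
B = -4/9 (B = -2/9*2 = -4/9 ≈ -0.44444)
(-20*B)*A(Y(5, R), 2) = (-20*(-4/9))*(¾ - ¼*2) = 80*(¾ - ½)/9 = (80/9)*(¼) = 20/9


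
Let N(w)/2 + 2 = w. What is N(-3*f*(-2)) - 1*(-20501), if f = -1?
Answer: 20485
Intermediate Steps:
N(w) = -4 + 2*w
N(-3*f*(-2)) - 1*(-20501) = (-4 + 2*(-3*(-1)*(-2))) - 1*(-20501) = (-4 + 2*(3*(-2))) + 20501 = (-4 + 2*(-6)) + 20501 = (-4 - 12) + 20501 = -16 + 20501 = 20485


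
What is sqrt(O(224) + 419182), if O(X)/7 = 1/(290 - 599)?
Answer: sqrt(40023914379)/309 ≈ 647.44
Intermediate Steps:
O(X) = -7/309 (O(X) = 7/(290 - 599) = 7/(-309) = 7*(-1/309) = -7/309)
sqrt(O(224) + 419182) = sqrt(-7/309 + 419182) = sqrt(129527231/309) = sqrt(40023914379)/309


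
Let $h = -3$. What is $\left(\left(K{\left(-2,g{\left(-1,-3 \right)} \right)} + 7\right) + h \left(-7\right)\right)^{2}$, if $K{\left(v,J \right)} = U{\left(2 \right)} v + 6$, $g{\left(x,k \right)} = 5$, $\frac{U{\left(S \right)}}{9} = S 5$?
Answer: $21316$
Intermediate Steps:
$U{\left(S \right)} = 45 S$ ($U{\left(S \right)} = 9 S 5 = 9 \cdot 5 S = 45 S$)
$K{\left(v,J \right)} = 6 + 90 v$ ($K{\left(v,J \right)} = 45 \cdot 2 v + 6 = 90 v + 6 = 6 + 90 v$)
$\left(\left(K{\left(-2,g{\left(-1,-3 \right)} \right)} + 7\right) + h \left(-7\right)\right)^{2} = \left(\left(\left(6 + 90 \left(-2\right)\right) + 7\right) - -21\right)^{2} = \left(\left(\left(6 - 180\right) + 7\right) + 21\right)^{2} = \left(\left(-174 + 7\right) + 21\right)^{2} = \left(-167 + 21\right)^{2} = \left(-146\right)^{2} = 21316$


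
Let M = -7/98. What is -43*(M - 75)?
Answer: 45193/14 ≈ 3228.1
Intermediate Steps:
M = -1/14 (M = -7*1/98 = -1/14 ≈ -0.071429)
-43*(M - 75) = -43*(-1/14 - 75) = -43*(-1051/14) = 45193/14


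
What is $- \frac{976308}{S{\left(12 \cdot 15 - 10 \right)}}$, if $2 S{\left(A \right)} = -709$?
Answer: $\frac{1952616}{709} \approx 2754.0$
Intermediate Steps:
$S{\left(A \right)} = - \frac{709}{2}$ ($S{\left(A \right)} = \frac{1}{2} \left(-709\right) = - \frac{709}{2}$)
$- \frac{976308}{S{\left(12 \cdot 15 - 10 \right)}} = - \frac{976308}{- \frac{709}{2}} = \left(-976308\right) \left(- \frac{2}{709}\right) = \frac{1952616}{709}$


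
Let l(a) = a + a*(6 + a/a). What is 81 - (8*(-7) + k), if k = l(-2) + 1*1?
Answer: 152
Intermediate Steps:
l(a) = 8*a (l(a) = a + a*(6 + 1) = a + a*7 = a + 7*a = 8*a)
k = -15 (k = 8*(-2) + 1*1 = -16 + 1 = -15)
81 - (8*(-7) + k) = 81 - (8*(-7) - 15) = 81 - (-56 - 15) = 81 - 1*(-71) = 81 + 71 = 152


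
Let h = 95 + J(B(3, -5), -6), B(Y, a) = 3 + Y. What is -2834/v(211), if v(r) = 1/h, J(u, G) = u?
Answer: -286234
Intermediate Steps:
h = 101 (h = 95 + (3 + 3) = 95 + 6 = 101)
v(r) = 1/101
-2834/v(211) = -2834/1/101 = -2834*101 = -286234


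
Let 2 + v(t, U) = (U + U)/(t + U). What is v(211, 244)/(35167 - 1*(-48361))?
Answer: -211/19002620 ≈ -1.1104e-5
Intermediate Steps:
v(t, U) = -2 + 2*U/(U + t) (v(t, U) = -2 + (U + U)/(t + U) = -2 + (2*U)/(U + t) = -2 + 2*U/(U + t))
v(211, 244)/(35167 - 1*(-48361)) = (-2*211/(244 + 211))/(35167 - 1*(-48361)) = (-2*211/455)/(35167 + 48361) = -2*211*1/455/83528 = -422/455*1/83528 = -211/19002620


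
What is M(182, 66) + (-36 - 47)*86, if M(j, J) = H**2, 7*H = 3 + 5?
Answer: -349698/49 ≈ -7136.7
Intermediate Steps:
H = 8/7 (H = (3 + 5)/7 = (1/7)*8 = 8/7 ≈ 1.1429)
M(j, J) = 64/49 (M(j, J) = (8/7)**2 = 64/49)
M(182, 66) + (-36 - 47)*86 = 64/49 + (-36 - 47)*86 = 64/49 - 83*86 = 64/49 - 7138 = -349698/49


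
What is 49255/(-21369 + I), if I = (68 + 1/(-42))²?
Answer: -86885820/29543891 ≈ -2.9409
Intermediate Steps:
I = 8151025/1764 (I = (68 - 1/42)² = (2855/42)² = 8151025/1764 ≈ 4620.8)
49255/(-21369 + I) = 49255/(-21369 + 8151025/1764) = 49255/(-29543891/1764) = 49255*(-1764/29543891) = -86885820/29543891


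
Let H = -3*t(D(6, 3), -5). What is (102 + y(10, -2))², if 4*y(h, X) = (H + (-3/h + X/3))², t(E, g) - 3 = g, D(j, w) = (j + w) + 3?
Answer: 152100780001/12960000 ≈ 11736.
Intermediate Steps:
D(j, w) = 3 + j + w
t(E, g) = 3 + g
H = 6 (H = -3*(3 - 5) = -3*(-2) = 6)
y(h, X) = (6 - 3/h + X/3)²/4 (y(h, X) = (6 + (-3/h + X/3))²/4 = (6 - 3/h + X/3)²/4)
(102 + y(10, -2))² = (102 + (1/36)*(-9 + 18*10 - 2*10)²/10²)² = (102 + (1/36)*(1/100)*(-9 + 180 - 20)²)² = (102 + (1/36)*(1/100)*151²)² = (102 + (1/36)*(1/100)*22801)² = (102 + 22801/3600)² = (390001/3600)² = 152100780001/12960000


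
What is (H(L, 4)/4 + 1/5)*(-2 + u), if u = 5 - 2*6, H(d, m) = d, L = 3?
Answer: -171/20 ≈ -8.5500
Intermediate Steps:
u = -7 (u = 5 - 12 = -7)
(H(L, 4)/4 + 1/5)*(-2 + u) = (3/4 + 1/5)*(-2 - 7) = (3*(1/4) + 1*(1/5))*(-9) = (3/4 + 1/5)*(-9) = (19/20)*(-9) = -171/20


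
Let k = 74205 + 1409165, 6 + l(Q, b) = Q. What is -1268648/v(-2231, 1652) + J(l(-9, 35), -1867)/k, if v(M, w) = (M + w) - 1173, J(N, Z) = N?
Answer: 47046858937/64971606 ≈ 724.11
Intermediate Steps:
l(Q, b) = -6 + Q
v(M, w) = -1173 + M + w
k = 1483370
-1268648/v(-2231, 1652) + J(l(-9, 35), -1867)/k = -1268648/(-1173 - 2231 + 1652) + (-6 - 9)/1483370 = -1268648/(-1752) - 15*1/1483370 = -1268648*(-1/1752) - 3/296674 = 158581/219 - 3/296674 = 47046858937/64971606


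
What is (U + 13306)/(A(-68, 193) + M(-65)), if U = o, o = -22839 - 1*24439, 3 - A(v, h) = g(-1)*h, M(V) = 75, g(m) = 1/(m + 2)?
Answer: 33972/115 ≈ 295.41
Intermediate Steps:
g(m) = 1/(2 + m)
A(v, h) = 3 - h (A(v, h) = 3 - h/(2 - 1) = 3 - h/1 = 3 - h)
o = -47278 (o = -22839 - 24439 = -47278)
U = -47278
(U + 13306)/(A(-68, 193) + M(-65)) = (-47278 + 13306)/((3 - 1*193) + 75) = -33972/((3 - 193) + 75) = -33972/(-190 + 75) = -33972/(-115) = -33972*(-1/115) = 33972/115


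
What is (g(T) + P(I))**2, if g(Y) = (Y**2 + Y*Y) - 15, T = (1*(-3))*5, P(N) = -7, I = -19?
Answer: 183184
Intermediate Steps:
T = -15 (T = -3*5 = -15)
g(Y) = -15 + 2*Y**2 (g(Y) = (Y**2 + Y**2) - 15 = 2*Y**2 - 15 = -15 + 2*Y**2)
(g(T) + P(I))**2 = ((-15 + 2*(-15)**2) - 7)**2 = ((-15 + 2*225) - 7)**2 = ((-15 + 450) - 7)**2 = (435 - 7)**2 = 428**2 = 183184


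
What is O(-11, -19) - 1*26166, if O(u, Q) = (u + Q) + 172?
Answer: -26024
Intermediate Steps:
O(u, Q) = 172 + Q + u (O(u, Q) = (Q + u) + 172 = 172 + Q + u)
O(-11, -19) - 1*26166 = (172 - 19 - 11) - 1*26166 = 142 - 26166 = -26024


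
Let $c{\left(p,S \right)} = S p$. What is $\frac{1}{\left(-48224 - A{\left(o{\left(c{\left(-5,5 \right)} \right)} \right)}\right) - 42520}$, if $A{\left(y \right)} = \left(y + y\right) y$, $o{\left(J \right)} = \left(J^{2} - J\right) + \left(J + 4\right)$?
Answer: $- \frac{1}{882026} \approx -1.1338 \cdot 10^{-6}$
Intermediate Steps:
$o{\left(J \right)} = 4 + J^{2}$ ($o{\left(J \right)} = \left(J^{2} - J\right) + \left(4 + J\right) = 4 + J^{2}$)
$A{\left(y \right)} = 2 y^{2}$ ($A{\left(y \right)} = 2 y y = 2 y^{2}$)
$\frac{1}{\left(-48224 - A{\left(o{\left(c{\left(-5,5 \right)} \right)} \right)}\right) - 42520} = \frac{1}{\left(-48224 - 2 \left(4 + \left(5 \left(-5\right)\right)^{2}\right)^{2}\right) - 42520} = \frac{1}{\left(-48224 - 2 \left(4 + \left(-25\right)^{2}\right)^{2}\right) - 42520} = \frac{1}{\left(-48224 - 2 \left(4 + 625\right)^{2}\right) - 42520} = \frac{1}{\left(-48224 - 2 \cdot 629^{2}\right) - 42520} = \frac{1}{\left(-48224 - 2 \cdot 395641\right) - 42520} = \frac{1}{\left(-48224 - 791282\right) - 42520} = \frac{1}{-839506 - 42520} = \frac{1}{-882026} = - \frac{1}{882026}$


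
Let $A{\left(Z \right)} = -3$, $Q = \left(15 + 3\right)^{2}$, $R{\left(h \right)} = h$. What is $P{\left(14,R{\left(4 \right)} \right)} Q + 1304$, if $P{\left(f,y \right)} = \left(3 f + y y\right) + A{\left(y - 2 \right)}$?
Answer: $19124$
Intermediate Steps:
$Q = 324$ ($Q = 18^{2} = 324$)
$P{\left(f,y \right)} = -3 + y^{2} + 3 f$ ($P{\left(f,y \right)} = \left(3 f + y y\right) - 3 = \left(3 f + y^{2}\right) - 3 = \left(y^{2} + 3 f\right) - 3 = -3 + y^{2} + 3 f$)
$P{\left(14,R{\left(4 \right)} \right)} Q + 1304 = \left(-3 + 4^{2} + 3 \cdot 14\right) 324 + 1304 = \left(-3 + 16 + 42\right) 324 + 1304 = 55 \cdot 324 + 1304 = 17820 + 1304 = 19124$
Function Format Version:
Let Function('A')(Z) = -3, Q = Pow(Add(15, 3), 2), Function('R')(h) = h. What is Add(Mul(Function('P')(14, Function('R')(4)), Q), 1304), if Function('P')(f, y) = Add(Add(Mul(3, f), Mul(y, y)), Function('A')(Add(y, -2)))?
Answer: 19124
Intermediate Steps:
Q = 324 (Q = Pow(18, 2) = 324)
Function('P')(f, y) = Add(-3, Pow(y, 2), Mul(3, f)) (Function('P')(f, y) = Add(Add(Mul(3, f), Mul(y, y)), -3) = Add(Add(Mul(3, f), Pow(y, 2)), -3) = Add(Add(Pow(y, 2), Mul(3, f)), -3) = Add(-3, Pow(y, 2), Mul(3, f)))
Add(Mul(Function('P')(14, Function('R')(4)), Q), 1304) = Add(Mul(Add(-3, Pow(4, 2), Mul(3, 14)), 324), 1304) = Add(Mul(Add(-3, 16, 42), 324), 1304) = Add(Mul(55, 324), 1304) = Add(17820, 1304) = 19124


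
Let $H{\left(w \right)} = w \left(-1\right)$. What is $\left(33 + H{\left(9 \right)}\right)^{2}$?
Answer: $576$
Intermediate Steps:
$H{\left(w \right)} = - w$
$\left(33 + H{\left(9 \right)}\right)^{2} = \left(33 - 9\right)^{2} = 24^{2} = 576$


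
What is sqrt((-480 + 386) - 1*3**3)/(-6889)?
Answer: -11*I/6889 ≈ -0.0015967*I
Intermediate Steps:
sqrt((-480 + 386) - 1*3**3)/(-6889) = sqrt(-94 - 1*27)*(-1/6889) = sqrt(-94 - 27)*(-1/6889) = sqrt(-121)*(-1/6889) = (11*I)*(-1/6889) = -11*I/6889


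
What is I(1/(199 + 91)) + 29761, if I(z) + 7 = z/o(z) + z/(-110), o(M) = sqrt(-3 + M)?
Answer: 949152599/31900 - I*sqrt(252010)/252010 ≈ 29754.0 - 0.001992*I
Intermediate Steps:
I(z) = -7 - z/110 + z/sqrt(-3 + z) (I(z) = -7 + (z/(sqrt(-3 + z)) + z/(-110)) = -7 + (z/sqrt(-3 + z) + z*(-1/110)) = -7 + (z/sqrt(-3 + z) - z/110) = -7 + (-z/110 + z/sqrt(-3 + z)) = -7 - z/110 + z/sqrt(-3 + z))
I(1/(199 + 91)) + 29761 = (-7 - 1/(110*(199 + 91)) + 1/((199 + 91)*sqrt(-3 + 1/(199 + 91)))) + 29761 = (-7 - 1/110/290 + 1/(290*sqrt(-3 + 1/290))) + 29761 = (-7 - 1/110*1/290 + 1/(290*sqrt(-3 + 1/290))) + 29761 = (-7 - 1/31900 + 1/(290*sqrt(-869/290))) + 29761 = (-7 - 1/31900 + (-I*sqrt(252010)/869)/290) + 29761 = (-7 - 1/31900 - I*sqrt(252010)/252010) + 29761 = (-223301/31900 - I*sqrt(252010)/252010) + 29761 = 949152599/31900 - I*sqrt(252010)/252010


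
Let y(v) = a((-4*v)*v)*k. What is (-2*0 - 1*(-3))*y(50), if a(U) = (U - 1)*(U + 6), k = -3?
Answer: -899549946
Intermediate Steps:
a(U) = (-1 + U)*(6 + U)
y(v) = 18 - 48*v**4 + 60*v**2 (y(v) = (-6 + ((-4*v)*v)**2 + 5*((-4*v)*v))*(-3) = (-6 + (-4*v**2)**2 + 5*(-4*v**2))*(-3) = (-6 + 16*v**4 - 20*v**2)*(-3) = (-6 - 20*v**2 + 16*v**4)*(-3) = 18 - 48*v**4 + 60*v**2)
(-2*0 - 1*(-3))*y(50) = (-2*0 - 1*(-3))*(18 - 48*50**4 + 60*50**2) = (0 + 3)*(18 - 48*6250000 + 60*2500) = 3*(18 - 300000000 + 150000) = 3*(-299849982) = -899549946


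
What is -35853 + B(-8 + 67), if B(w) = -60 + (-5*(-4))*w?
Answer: -34733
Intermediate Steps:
B(w) = -60 + 20*w
-35853 + B(-8 + 67) = -35853 + (-60 + 20*(-8 + 67)) = -35853 + (-60 + 20*59) = -35853 + (-60 + 1180) = -35853 + 1120 = -34733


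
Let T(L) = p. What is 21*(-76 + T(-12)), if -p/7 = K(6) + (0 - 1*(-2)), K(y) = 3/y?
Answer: -3927/2 ≈ -1963.5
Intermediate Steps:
p = -35/2 (p = -7*(3/6 + (0 - 1*(-2))) = -7*(3*(1/6) + (0 + 2)) = -7*(1/2 + 2) = -7*5/2 = -35/2 ≈ -17.500)
T(L) = -35/2
21*(-76 + T(-12)) = 21*(-76 - 35/2) = 21*(-187/2) = -3927/2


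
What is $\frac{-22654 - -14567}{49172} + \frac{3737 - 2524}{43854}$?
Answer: $- \frac{147500831}{1078194444} \approx -0.1368$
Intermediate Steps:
$\frac{-22654 - -14567}{49172} + \frac{3737 - 2524}{43854} = \left(-22654 + 14567\right) \frac{1}{49172} + \left(3737 - 2524\right) \frac{1}{43854} = \left(-8087\right) \frac{1}{49172} + 1213 \cdot \frac{1}{43854} = - \frac{8087}{49172} + \frac{1213}{43854} = - \frac{147500831}{1078194444}$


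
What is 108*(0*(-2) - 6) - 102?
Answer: -750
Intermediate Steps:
108*(0*(-2) - 6) - 102 = 108*(0 - 6) - 102 = 108*(-6) - 102 = -648 - 102 = -750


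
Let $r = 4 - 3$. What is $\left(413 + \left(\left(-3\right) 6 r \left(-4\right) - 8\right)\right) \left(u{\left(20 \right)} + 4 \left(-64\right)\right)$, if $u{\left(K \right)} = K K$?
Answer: $68688$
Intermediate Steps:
$r = 1$
$u{\left(K \right)} = K^{2}$
$\left(413 + \left(\left(-3\right) 6 r \left(-4\right) - 8\right)\right) \left(u{\left(20 \right)} + 4 \left(-64\right)\right) = \left(413 - \left(8 - \left(-3\right) 6 \cdot 1 \left(-4\right)\right)\right) \left(20^{2} + 4 \left(-64\right)\right) = \left(413 - \left(8 - \left(-18\right) 1 \left(-4\right)\right)\right) \left(400 - 256\right) = \left(413 - -64\right) 144 = \left(413 + \left(72 - 8\right)\right) 144 = \left(413 + 64\right) 144 = 477 \cdot 144 = 68688$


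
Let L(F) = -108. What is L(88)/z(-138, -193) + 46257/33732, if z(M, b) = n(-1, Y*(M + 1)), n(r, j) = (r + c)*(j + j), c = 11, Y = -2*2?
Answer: 5243059/3851070 ≈ 1.3615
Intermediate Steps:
Y = -4
n(r, j) = 2*j*(11 + r) (n(r, j) = (r + 11)*(j + j) = (11 + r)*(2*j) = 2*j*(11 + r))
z(M, b) = -80 - 80*M (z(M, b) = 2*(-4*(M + 1))*(11 - 1) = 2*(-4*(1 + M))*10 = 2*(-4 - 4*M)*10 = -80 - 80*M)
L(88)/z(-138, -193) + 46257/33732 = -108/(-80 - 80*(-138)) + 46257/33732 = -108/(-80 + 11040) + 46257*(1/33732) = -108/10960 + 15419/11244 = -108*1/10960 + 15419/11244 = -27/2740 + 15419/11244 = 5243059/3851070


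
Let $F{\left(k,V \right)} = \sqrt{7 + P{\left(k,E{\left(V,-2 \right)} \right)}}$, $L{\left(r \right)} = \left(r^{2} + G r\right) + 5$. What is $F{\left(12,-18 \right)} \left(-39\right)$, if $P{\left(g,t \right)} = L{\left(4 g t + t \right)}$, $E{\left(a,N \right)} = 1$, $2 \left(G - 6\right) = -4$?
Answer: $- 39 \sqrt{2609} \approx -1992.1$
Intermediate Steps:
$G = 4$ ($G = 6 + \frac{1}{2} \left(-4\right) = 6 - 2 = 4$)
$L{\left(r \right)} = 5 + r^{2} + 4 r$ ($L{\left(r \right)} = \left(r^{2} + 4 r\right) + 5 = 5 + r^{2} + 4 r$)
$P{\left(g,t \right)} = 5 + \left(t + 4 g t\right)^{2} + 4 t + 16 g t$ ($P{\left(g,t \right)} = 5 + \left(4 g t + t\right)^{2} + 4 \left(4 g t + t\right) = 5 + \left(t + 4 g t\right)^{2} + 4 \left(t + 4 g t\right) = 5 + \left(t + 4 g t\right)^{2} + \left(4 t + 16 g t\right) = 5 + \left(t + 4 g t\right)^{2} + 4 t + 16 g t$)
$F{\left(k,V \right)} = \sqrt{16 + \left(1 + 4 k\right)^{2} + 16 k}$ ($F{\left(k,V \right)} = \sqrt{7 + \left(5 + 1^{2} \left(1 + 4 k\right)^{2} + 4 \cdot 1 \left(1 + 4 k\right)\right)} = \sqrt{7 + \left(5 + 1 \left(1 + 4 k\right)^{2} + \left(4 + 16 k\right)\right)} = \sqrt{7 + \left(5 + \left(1 + 4 k\right)^{2} + \left(4 + 16 k\right)\right)} = \sqrt{7 + \left(9 + \left(1 + 4 k\right)^{2} + 16 k\right)} = \sqrt{16 + \left(1 + 4 k\right)^{2} + 16 k}$)
$F{\left(12,-18 \right)} \left(-39\right) = \sqrt{17 + 16 \cdot 12^{2} + 24 \cdot 12} \left(-39\right) = \sqrt{17 + 16 \cdot 144 + 288} \left(-39\right) = \sqrt{17 + 2304 + 288} \left(-39\right) = \sqrt{2609} \left(-39\right) = - 39 \sqrt{2609}$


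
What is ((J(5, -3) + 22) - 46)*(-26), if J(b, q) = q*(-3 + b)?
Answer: 780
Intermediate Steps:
((J(5, -3) + 22) - 46)*(-26) = ((-3*(-3 + 5) + 22) - 46)*(-26) = ((-3*2 + 22) - 46)*(-26) = ((-6 + 22) - 46)*(-26) = (16 - 46)*(-26) = -30*(-26) = 780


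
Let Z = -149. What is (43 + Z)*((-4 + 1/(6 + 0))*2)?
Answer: 2438/3 ≈ 812.67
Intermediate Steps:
(43 + Z)*((-4 + 1/(6 + 0))*2) = (43 - 149)*((-4 + 1/(6 + 0))*2) = -106*(-4 + 1/6)*2 = -106*(-4 + ⅙)*2 = -(-1219)*2/3 = -106*(-23/3) = 2438/3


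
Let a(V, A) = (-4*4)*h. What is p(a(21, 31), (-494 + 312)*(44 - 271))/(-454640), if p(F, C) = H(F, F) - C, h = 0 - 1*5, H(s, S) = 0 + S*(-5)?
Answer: 20857/227320 ≈ 0.091752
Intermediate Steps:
H(s, S) = -5*S (H(s, S) = 0 - 5*S = -5*S)
h = -5 (h = 0 - 5 = -5)
a(V, A) = 80 (a(V, A) = -4*4*(-5) = -16*(-5) = 80)
p(F, C) = -C - 5*F (p(F, C) = -5*F - C = -C - 5*F)
p(a(21, 31), (-494 + 312)*(44 - 271))/(-454640) = (-(-494 + 312)*(44 - 271) - 5*80)/(-454640) = (-(-182)*(-227) - 400)*(-1/454640) = (-1*41314 - 400)*(-1/454640) = (-41314 - 400)*(-1/454640) = -41714*(-1/454640) = 20857/227320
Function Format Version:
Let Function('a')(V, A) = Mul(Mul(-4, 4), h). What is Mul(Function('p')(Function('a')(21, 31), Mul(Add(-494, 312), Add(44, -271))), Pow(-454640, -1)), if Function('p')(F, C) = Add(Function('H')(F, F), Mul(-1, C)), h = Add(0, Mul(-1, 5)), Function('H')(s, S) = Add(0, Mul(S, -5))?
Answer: Rational(20857, 227320) ≈ 0.091752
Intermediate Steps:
Function('H')(s, S) = Mul(-5, S) (Function('H')(s, S) = Add(0, Mul(-5, S)) = Mul(-5, S))
h = -5 (h = Add(0, -5) = -5)
Function('a')(V, A) = 80 (Function('a')(V, A) = Mul(Mul(-4, 4), -5) = Mul(-16, -5) = 80)
Function('p')(F, C) = Add(Mul(-1, C), Mul(-5, F)) (Function('p')(F, C) = Add(Mul(-5, F), Mul(-1, C)) = Add(Mul(-1, C), Mul(-5, F)))
Mul(Function('p')(Function('a')(21, 31), Mul(Add(-494, 312), Add(44, -271))), Pow(-454640, -1)) = Mul(Add(Mul(-1, Mul(Add(-494, 312), Add(44, -271))), Mul(-5, 80)), Pow(-454640, -1)) = Mul(Add(Mul(-1, Mul(-182, -227)), -400), Rational(-1, 454640)) = Mul(Add(Mul(-1, 41314), -400), Rational(-1, 454640)) = Mul(Add(-41314, -400), Rational(-1, 454640)) = Mul(-41714, Rational(-1, 454640)) = Rational(20857, 227320)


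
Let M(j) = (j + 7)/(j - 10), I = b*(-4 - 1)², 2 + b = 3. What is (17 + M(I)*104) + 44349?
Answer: 668818/15 ≈ 44588.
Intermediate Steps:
b = 1 (b = -2 + 3 = 1)
I = 25 (I = 1*(-4 - 1)² = 1*(-5)² = 1*25 = 25)
M(j) = (7 + j)/(-10 + j)
(17 + M(I)*104) + 44349 = (17 + ((7 + 25)/(-10 + 25))*104) + 44349 = (17 + (32/15)*104) + 44349 = (17 + 3328/15) + 44349 = 3583/15 + 44349 = 668818/15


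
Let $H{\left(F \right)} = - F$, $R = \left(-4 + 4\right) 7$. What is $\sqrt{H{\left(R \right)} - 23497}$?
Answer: $i \sqrt{23497} \approx 153.29 i$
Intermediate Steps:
$R = 0$ ($R = 0 \cdot 7 = 0$)
$\sqrt{H{\left(R \right)} - 23497} = \sqrt{\left(-1\right) 0 - 23497} = \sqrt{0 - 23497} = \sqrt{-23497} = i \sqrt{23497}$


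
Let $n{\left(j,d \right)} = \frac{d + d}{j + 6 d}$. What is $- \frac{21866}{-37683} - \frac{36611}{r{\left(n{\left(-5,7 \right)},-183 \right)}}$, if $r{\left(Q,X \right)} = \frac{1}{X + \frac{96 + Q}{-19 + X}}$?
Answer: $\frac{945936782570944}{140821371} \approx 6.7173 \cdot 10^{6}$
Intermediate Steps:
$n{\left(j,d \right)} = \frac{2 d}{j + 6 d}$
$r{\left(Q,X \right)} = \frac{1}{X + \frac{96 + Q}{-19 + X}}$
$- \frac{21866}{-37683} - \frac{36611}{r{\left(n{\left(-5,7 \right)},-183 \right)}} = - \frac{21866}{-37683} - \frac{36611}{\frac{1}{96 + 2 \cdot 7 \frac{1}{-5 + 6 \cdot 7} + \left(-183\right)^{2} - -3477} \left(-19 - 183\right)} = \left(-21866\right) \left(- \frac{1}{37683}\right) - \frac{36611}{\frac{1}{96 + 2 \cdot 7 \frac{1}{-5 + 42} + 33489 + 3477} \left(-202\right)} = \frac{21866}{37683} - \frac{36611}{\frac{1}{96 + 2 \cdot 7 \cdot \frac{1}{37} + 33489 + 3477} \left(-202\right)} = \frac{21866}{37683} - \frac{36611}{\frac{1}{96 + \frac{14}{37} + 33489 + 3477} \left(-202\right)} = \frac{21866}{37683} - \frac{36611}{\frac{1}{\frac{1371308}{37}} \left(-202\right)} = \frac{21866}{37683} - \frac{36611}{\frac{37}{1371308} \left(-202\right)} = \frac{21866}{37683} - \frac{36611}{- \frac{3737}{685654}} = \frac{21866}{37683} - - \frac{25102478594}{3737} = \frac{21866}{37683} + \frac{25102478594}{3737} = \frac{945936782570944}{140821371}$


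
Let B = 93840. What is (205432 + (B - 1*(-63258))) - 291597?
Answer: 70933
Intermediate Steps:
(205432 + (B - 1*(-63258))) - 291597 = (205432 + (93840 - 1*(-63258))) - 291597 = (205432 + (93840 + 63258)) - 291597 = (205432 + 157098) - 291597 = 362530 - 291597 = 70933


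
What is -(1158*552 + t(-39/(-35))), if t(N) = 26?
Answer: -639242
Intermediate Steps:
-(1158*552 + t(-39/(-35))) = -(1158*552 + 26) = -(639216 + 26) = -1*639242 = -639242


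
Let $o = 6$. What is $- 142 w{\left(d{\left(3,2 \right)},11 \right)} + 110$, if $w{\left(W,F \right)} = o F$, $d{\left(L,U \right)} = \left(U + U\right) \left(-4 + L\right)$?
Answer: $-9262$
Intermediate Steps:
$d{\left(L,U \right)} = 2 U \left(-4 + L\right)$
$w{\left(W,F \right)} = 6 F$
$- 142 w{\left(d{\left(3,2 \right)},11 \right)} + 110 = - 142 \cdot 6 \cdot 11 + 110 = \left(-142\right) 66 + 110 = -9372 + 110 = -9262$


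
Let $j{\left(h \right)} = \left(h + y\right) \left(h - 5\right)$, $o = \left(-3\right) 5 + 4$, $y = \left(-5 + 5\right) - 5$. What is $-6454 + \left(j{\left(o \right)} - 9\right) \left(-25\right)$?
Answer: $-12629$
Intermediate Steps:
$y = -5$ ($y = 0 - 5 = -5$)
$o = -11$ ($o = -15 + 4 = -11$)
$j{\left(h \right)} = \left(-5 + h\right)^{2}$ ($j{\left(h \right)} = \left(h - 5\right) \left(h - 5\right) = \left(-5 + h\right) \left(-5 + h\right) = \left(-5 + h\right)^{2}$)
$-6454 + \left(j{\left(o \right)} - 9\right) \left(-25\right) = -6454 + \left(\left(25 + \left(-11\right)^{2} - -110\right) - 9\right) \left(-25\right) = -6454 + \left(\left(25 + 121 + 110\right) - 9\right) \left(-25\right) = -6454 + \left(256 - 9\right) \left(-25\right) = -6454 + 247 \left(-25\right) = -6454 - 6175 = -12629$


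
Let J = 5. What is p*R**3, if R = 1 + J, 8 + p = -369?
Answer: -81432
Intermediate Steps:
p = -377 (p = -8 - 369 = -377)
R = 6 (R = 1 + 5 = 6)
p*R**3 = -377*6**3 = -377*216 = -81432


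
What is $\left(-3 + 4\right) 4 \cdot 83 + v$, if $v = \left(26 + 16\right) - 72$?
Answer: $302$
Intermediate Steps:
$v = -30$ ($v = 42 - 72 = -30$)
$\left(-3 + 4\right) 4 \cdot 83 + v = \left(-3 + 4\right) 4 \cdot 83 - 30 = 1 \cdot 4 \cdot 83 - 30 = 4 \cdot 83 - 30 = 332 - 30 = 302$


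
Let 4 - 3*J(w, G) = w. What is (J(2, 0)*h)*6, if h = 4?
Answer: 16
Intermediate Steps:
J(w, G) = 4/3 - w/3
(J(2, 0)*h)*6 = ((4/3 - 1/3*2)*4)*6 = ((4/3 - 2/3)*4)*6 = ((2/3)*4)*6 = (8/3)*6 = 16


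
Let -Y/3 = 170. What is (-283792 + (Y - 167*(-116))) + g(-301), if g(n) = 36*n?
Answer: -275766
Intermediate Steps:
Y = -510 (Y = -3*170 = -510)
(-283792 + (Y - 167*(-116))) + g(-301) = (-283792 + (-510 - 167*(-116))) + 36*(-301) = (-283792 + (-510 + 19372)) - 10836 = (-283792 + 18862) - 10836 = -264930 - 10836 = -275766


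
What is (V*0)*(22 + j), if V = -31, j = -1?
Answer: 0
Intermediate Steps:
(V*0)*(22 + j) = (-31*0)*(22 - 1) = 0*21 = 0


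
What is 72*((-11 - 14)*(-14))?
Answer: 25200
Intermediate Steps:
72*((-11 - 14)*(-14)) = 72*(-25*(-14)) = 72*350 = 25200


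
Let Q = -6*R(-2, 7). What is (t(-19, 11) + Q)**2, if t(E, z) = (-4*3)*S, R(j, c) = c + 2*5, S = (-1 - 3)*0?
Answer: 10404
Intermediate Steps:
S = 0 (S = -4*0 = 0)
R(j, c) = 10 + c (R(j, c) = c + 10 = 10 + c)
t(E, z) = 0 (t(E, z) = -4*3*0 = -12*0 = 0)
Q = -102 (Q = -6*(10 + 7) = -6*17 = -102)
(t(-19, 11) + Q)**2 = (0 - 102)**2 = (-102)**2 = 10404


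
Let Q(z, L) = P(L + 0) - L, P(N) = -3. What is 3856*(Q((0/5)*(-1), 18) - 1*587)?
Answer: -2344448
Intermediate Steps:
Q(z, L) = -3 - L
3856*(Q((0/5)*(-1), 18) - 1*587) = 3856*((-3 - 1*18) - 1*587) = 3856*((-3 - 18) - 587) = 3856*(-21 - 587) = 3856*(-608) = -2344448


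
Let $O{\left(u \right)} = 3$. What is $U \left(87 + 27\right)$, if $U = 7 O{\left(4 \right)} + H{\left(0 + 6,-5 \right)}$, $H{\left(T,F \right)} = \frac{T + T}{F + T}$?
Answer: $3762$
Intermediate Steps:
$H{\left(T,F \right)} = \frac{2 T}{F + T}$
$U = 33$ ($U = 7 \cdot 3 + \frac{2 \left(0 + 6\right)}{-5 + \left(0 + 6\right)} = 21 + 2 \cdot 6 \frac{1}{-5 + 6} = 21 + 2 \cdot 6 \cdot 1^{-1} = 21 + 2 \cdot 6 \cdot 1 = 21 + 12 = 33$)
$U \left(87 + 27\right) = 33 \left(87 + 27\right) = 33 \cdot 114 = 3762$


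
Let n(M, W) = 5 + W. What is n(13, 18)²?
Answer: 529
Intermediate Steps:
n(13, 18)² = (5 + 18)² = 23² = 529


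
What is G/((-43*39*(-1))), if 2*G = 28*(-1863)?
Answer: -8694/559 ≈ -15.553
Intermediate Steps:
G = -26082 (G = (28*(-1863))/2 = (1/2)*(-52164) = -26082)
G/((-43*39*(-1))) = -26082/(-43*39*(-1)) = -26082/((-1677*(-1))) = -26082/1677 = -26082*1/1677 = -8694/559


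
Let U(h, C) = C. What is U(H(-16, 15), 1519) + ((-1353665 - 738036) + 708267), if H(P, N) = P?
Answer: -1381915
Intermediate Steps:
U(H(-16, 15), 1519) + ((-1353665 - 738036) + 708267) = 1519 + ((-1353665 - 738036) + 708267) = 1519 + (-2091701 + 708267) = 1519 - 1383434 = -1381915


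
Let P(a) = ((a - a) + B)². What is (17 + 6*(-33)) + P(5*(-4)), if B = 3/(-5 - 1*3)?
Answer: -11575/64 ≈ -180.86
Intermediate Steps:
B = -3/8 (B = 3/(-5 - 3) = 3/(-8) = 3*(-⅛) = -3/8 ≈ -0.37500)
P(a) = 9/64 (P(a) = ((a - a) - 3/8)² = (0 - 3/8)² = (-3/8)² = 9/64)
(17 + 6*(-33)) + P(5*(-4)) = (17 + 6*(-33)) + 9/64 = (17 - 198) + 9/64 = -181 + 9/64 = -11575/64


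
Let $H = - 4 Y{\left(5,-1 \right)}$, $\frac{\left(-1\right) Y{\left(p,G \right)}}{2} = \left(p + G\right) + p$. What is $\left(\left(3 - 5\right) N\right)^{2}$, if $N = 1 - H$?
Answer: $20164$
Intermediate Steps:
$Y{\left(p,G \right)} = - 4 p - 2 G$ ($Y{\left(p,G \right)} = - 2 \left(\left(p + G\right) + p\right) = - 2 \left(\left(G + p\right) + p\right) = - 2 \left(G + 2 p\right) = - 4 p - 2 G$)
$H = 72$ ($H = - 4 \left(\left(-4\right) 5 - -2\right) = - 4 \left(-20 + 2\right) = \left(-4\right) \left(-18\right) = 72$)
$N = -71$ ($N = 1 - 72 = -71$)
$\left(\left(3 - 5\right) N\right)^{2} = \left(\left(3 - 5\right) \left(-71\right)\right)^{2} = \left(\left(-2\right) \left(-71\right)\right)^{2} = 142^{2} = 20164$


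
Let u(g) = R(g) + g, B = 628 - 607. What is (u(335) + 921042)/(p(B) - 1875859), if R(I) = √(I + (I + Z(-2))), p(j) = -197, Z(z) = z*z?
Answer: -921377/1876056 - √674/1876056 ≈ -0.49114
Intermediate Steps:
Z(z) = z²
B = 21
R(I) = √(4 + 2*I) (R(I) = √(I + (I + (-2)²)) = √(I + (I + 4)) = √(I + (4 + I)) = √(4 + 2*I))
u(g) = g + √(4 + 2*g) (u(g) = √(4 + 2*g) + g = g + √(4 + 2*g))
(u(335) + 921042)/(p(B) - 1875859) = ((335 + √(4 + 2*335)) + 921042)/(-197 - 1875859) = ((335 + √(4 + 670)) + 921042)/(-1876056) = ((335 + √674) + 921042)*(-1/1876056) = (921377 + √674)*(-1/1876056) = -921377/1876056 - √674/1876056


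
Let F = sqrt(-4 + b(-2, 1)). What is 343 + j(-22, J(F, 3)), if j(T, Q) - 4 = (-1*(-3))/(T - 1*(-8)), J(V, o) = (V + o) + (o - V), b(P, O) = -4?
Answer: 4855/14 ≈ 346.79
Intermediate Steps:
F = 2*I*sqrt(2) (F = sqrt(-4 - 4) = sqrt(-8) = 2*I*sqrt(2) ≈ 2.8284*I)
J(V, o) = 2*o
j(T, Q) = 4 + 3/(8 + T) (j(T, Q) = 4 + (-1*(-3))/(T - 1*(-8)) = 4 + 3/(T + 8) = 4 + 3/(8 + T))
343 + j(-22, J(F, 3)) = 343 + (35 + 4*(-22))/(8 - 22) = 343 + (35 - 88)/(-14) = 343 - 1/14*(-53) = 343 + 53/14 = 4855/14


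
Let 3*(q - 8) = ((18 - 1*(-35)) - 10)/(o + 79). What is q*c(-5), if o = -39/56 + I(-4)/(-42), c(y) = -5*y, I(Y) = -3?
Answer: 384800/1881 ≈ 204.57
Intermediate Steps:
o = -5/8 (o = -39/56 - 3/(-42) = -39*1/56 - 3*(-1/42) = -39/56 + 1/14 = -5/8 ≈ -0.62500)
q = 15392/1881 (q = 8 + (((18 - 1*(-35)) - 10)/(-5/8 + 79))/3 = 8 + (((18 + 35) - 10)/(627/8))/3 = 8 + ((53 - 10)*(8/627))/3 = 8 + (43*(8/627))/3 = 8 + (⅓)*(344/627) = 8 + 344/1881 = 15392/1881 ≈ 8.1829)
q*c(-5) = 15392*(-5*(-5))/1881 = (15392/1881)*25 = 384800/1881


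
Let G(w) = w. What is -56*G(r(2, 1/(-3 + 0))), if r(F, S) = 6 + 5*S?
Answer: -728/3 ≈ -242.67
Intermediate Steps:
-56*G(r(2, 1/(-3 + 0))) = -56*(6 + 5/(-3 + 0)) = -56*(6 + 5/(-3)) = -56*(6 + 5*(-⅓)) = -56*(6 - 5/3) = -56*13/3 = -728/3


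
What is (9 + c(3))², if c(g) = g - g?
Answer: 81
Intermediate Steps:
c(g) = 0
(9 + c(3))² = (9 + 0)² = 9² = 81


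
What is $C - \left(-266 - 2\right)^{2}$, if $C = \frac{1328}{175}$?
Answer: $- \frac{12567872}{175} \approx -71816.0$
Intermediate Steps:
$C = \frac{1328}{175}$ ($C = 1328 \cdot \frac{1}{175} = \frac{1328}{175} \approx 7.5886$)
$C - \left(-266 - 2\right)^{2} = \frac{1328}{175} - \left(-266 - 2\right)^{2} = \frac{1328}{175} - \left(-268\right)^{2} = \frac{1328}{175} - 71824 = - \frac{12567872}{175}$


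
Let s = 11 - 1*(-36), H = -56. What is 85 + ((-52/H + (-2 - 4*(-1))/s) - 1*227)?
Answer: -92797/658 ≈ -141.03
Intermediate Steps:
s = 47 (s = 11 + 36 = 47)
85 + ((-52/H + (-2 - 4*(-1))/s) - 1*227) = 85 + ((-52/(-56) + (-2 - 4*(-1))/47) - 1*227) = 85 + ((-52*(-1/56) + (-2 + 4)*(1/47)) - 227) = 85 + ((13/14 + 2*(1/47)) - 227) = 85 + ((13/14 + 2/47) - 227) = 85 + (639/658 - 227) = 85 - 148727/658 = -92797/658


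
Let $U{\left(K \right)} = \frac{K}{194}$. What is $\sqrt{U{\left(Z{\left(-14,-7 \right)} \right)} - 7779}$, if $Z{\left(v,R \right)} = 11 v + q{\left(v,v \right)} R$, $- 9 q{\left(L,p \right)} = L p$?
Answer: $\frac{i \sqrt{658734178}}{291} \approx 88.199 i$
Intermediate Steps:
$q{\left(L,p \right)} = - \frac{L p}{9}$
$Z{\left(v,R \right)} = 11 v - \frac{R v^{2}}{9}$ ($Z{\left(v,R \right)} = 11 v + - \frac{v v}{9} R = 11 v + - \frac{v^{2}}{9} R = 11 v - \frac{R v^{2}}{9}$)
$U{\left(K \right)} = \frac{K}{194}$ ($U{\left(K \right)} = K \frac{1}{194} = \frac{K}{194}$)
$\sqrt{U{\left(Z{\left(-14,-7 \right)} \right)} - 7779} = \sqrt{\frac{\frac{1}{9} \left(-14\right) \left(99 - \left(-7\right) \left(-14\right)\right)}{194} - 7779} = \sqrt{\frac{\frac{1}{9} \left(-14\right) \left(99 - 98\right)}{194} - 7779} = \sqrt{\frac{\frac{1}{9} \left(-14\right) 1}{194} - 7779} = \sqrt{\frac{1}{194} \left(- \frac{14}{9}\right) - 7779} = \sqrt{- \frac{7}{873} - 7779} = \sqrt{- \frac{6791074}{873}} = \frac{i \sqrt{658734178}}{291}$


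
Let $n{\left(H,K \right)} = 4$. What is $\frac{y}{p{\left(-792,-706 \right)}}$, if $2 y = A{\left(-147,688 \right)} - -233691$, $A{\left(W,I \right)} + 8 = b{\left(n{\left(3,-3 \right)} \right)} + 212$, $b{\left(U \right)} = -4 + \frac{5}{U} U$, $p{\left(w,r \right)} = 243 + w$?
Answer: $- \frac{116948}{549} \approx -213.02$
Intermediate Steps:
$b{\left(U \right)} = 1$ ($b{\left(U \right)} = -4 + 5 = 1$)
$A{\left(W,I \right)} = 205$ ($A{\left(W,I \right)} = -8 + \left(1 + 212\right) = -8 + 213 = 205$)
$y = 116948$ ($y = \frac{205 - -233691}{2} = \frac{205 + 233691}{2} = \frac{1}{2} \cdot 233896 = 116948$)
$\frac{y}{p{\left(-792,-706 \right)}} = \frac{116948}{243 - 792} = \frac{116948}{-549} = 116948 \left(- \frac{1}{549}\right) = - \frac{116948}{549}$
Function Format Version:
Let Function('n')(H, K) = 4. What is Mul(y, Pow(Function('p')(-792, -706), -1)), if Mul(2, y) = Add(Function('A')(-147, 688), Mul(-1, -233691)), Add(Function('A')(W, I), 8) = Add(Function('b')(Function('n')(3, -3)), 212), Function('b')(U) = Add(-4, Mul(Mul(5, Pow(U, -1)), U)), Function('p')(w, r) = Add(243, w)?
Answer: Rational(-116948, 549) ≈ -213.02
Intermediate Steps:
Function('b')(U) = 1 (Function('b')(U) = Add(-4, 5) = 1)
Function('A')(W, I) = 205 (Function('A')(W, I) = Add(-8, Add(1, 212)) = Add(-8, 213) = 205)
y = 116948 (y = Mul(Rational(1, 2), Add(205, Mul(-1, -233691))) = Mul(Rational(1, 2), Add(205, 233691)) = Mul(Rational(1, 2), 233896) = 116948)
Mul(y, Pow(Function('p')(-792, -706), -1)) = Mul(116948, Pow(Add(243, -792), -1)) = Mul(116948, Pow(-549, -1)) = Mul(116948, Rational(-1, 549)) = Rational(-116948, 549)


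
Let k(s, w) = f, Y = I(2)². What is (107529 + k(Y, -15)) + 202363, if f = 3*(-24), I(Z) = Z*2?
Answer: 309820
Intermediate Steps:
I(Z) = 2*Z
f = -72
Y = 16 (Y = (2*2)² = 4² = 16)
k(s, w) = -72
(107529 + k(Y, -15)) + 202363 = (107529 - 72) + 202363 = 107457 + 202363 = 309820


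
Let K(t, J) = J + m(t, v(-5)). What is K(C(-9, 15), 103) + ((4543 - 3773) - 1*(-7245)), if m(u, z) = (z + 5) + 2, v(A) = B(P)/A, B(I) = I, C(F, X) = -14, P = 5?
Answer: 8124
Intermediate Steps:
v(A) = 5/A
m(u, z) = 7 + z (m(u, z) = (5 + z) + 2 = 7 + z)
K(t, J) = 6 + J (K(t, J) = J + (7 + 5/(-5)) = J + (7 + 5*(-⅕)) = J + (7 - 1) = J + 6 = 6 + J)
K(C(-9, 15), 103) + ((4543 - 3773) - 1*(-7245)) = (6 + 103) + ((4543 - 3773) - 1*(-7245)) = 109 + (770 + 7245) = 109 + 8015 = 8124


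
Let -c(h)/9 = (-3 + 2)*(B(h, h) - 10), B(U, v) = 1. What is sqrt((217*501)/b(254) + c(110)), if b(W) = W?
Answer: sqrt(22388322)/254 ≈ 18.628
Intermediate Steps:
c(h) = -81 (c(h) = -9*(-3 + 2)*(1 - 10) = -(-9)*(-9) = -9*9 = -81)
sqrt((217*501)/b(254) + c(110)) = sqrt((217*501)/254 - 81) = sqrt(108717*(1/254) - 81) = sqrt(108717/254 - 81) = sqrt(88143/254) = sqrt(22388322)/254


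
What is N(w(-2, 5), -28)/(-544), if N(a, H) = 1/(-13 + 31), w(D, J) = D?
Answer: -1/9792 ≈ -0.00010212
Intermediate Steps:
N(a, H) = 1/18
N(w(-2, 5), -28)/(-544) = (1/18)/(-544) = (1/18)*(-1/544) = -1/9792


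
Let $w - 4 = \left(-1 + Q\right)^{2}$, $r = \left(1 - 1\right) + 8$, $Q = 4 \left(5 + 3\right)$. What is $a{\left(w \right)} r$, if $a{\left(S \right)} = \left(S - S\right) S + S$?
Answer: $7720$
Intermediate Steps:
$Q = 32$ ($Q = 4 \cdot 8 = 32$)
$r = 8$ ($r = 0 + 8 = 8$)
$w = 965$ ($w = 4 + \left(-1 + 32\right)^{2} = 4 + 31^{2} = 4 + 961 = 965$)
$a{\left(S \right)} = S$ ($a{\left(S \right)} = 0 S + S = 0 + S = S$)
$a{\left(w \right)} r = 965 \cdot 8 = 7720$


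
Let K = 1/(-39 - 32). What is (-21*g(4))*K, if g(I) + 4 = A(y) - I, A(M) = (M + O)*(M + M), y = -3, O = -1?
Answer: 336/71 ≈ 4.7324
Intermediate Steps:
A(M) = 2*M*(-1 + M) (A(M) = (M - 1)*(M + M) = (-1 + M)*(2*M) = 2*M*(-1 + M))
g(I) = 20 - I (g(I) = -4 + (2*(-3)*(-1 - 3) - I) = -4 + (2*(-3)*(-4) - I) = -4 + (24 - I) = 20 - I)
K = -1/71 (K = 1/(-71) = -1/71 ≈ -0.014085)
(-21*g(4))*K = -21*(20 - 1*4)*(-1/71) = -21*(20 - 4)*(-1/71) = -21*16*(-1/71) = -336*(-1/71) = 336/71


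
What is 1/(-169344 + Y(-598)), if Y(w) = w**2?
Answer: 1/188260 ≈ 5.3118e-6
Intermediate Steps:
1/(-169344 + Y(-598)) = 1/(-169344 + (-598)**2) = 1/(-169344 + 357604) = 1/188260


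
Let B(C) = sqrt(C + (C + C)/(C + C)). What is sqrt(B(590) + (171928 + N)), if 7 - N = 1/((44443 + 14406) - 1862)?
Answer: sqrt(11395143598572 + 66275881*sqrt(591))/8141 ≈ 414.68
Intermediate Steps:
N = 398908/56987 (N = 7 - 1/((44443 + 14406) - 1862) = 7 - 1/(58849 - 1862) = 7 - 1/56987 = 398908/56987 ≈ 7.0000)
B(C) = sqrt(1 + C) (B(C) = sqrt(C + (2*C)/((2*C))) = sqrt(C + (2*C)*(1/(2*C))) = sqrt(C + 1) = sqrt(1 + C))
sqrt(B(590) + (171928 + N)) = sqrt(sqrt(1 + 590) + (171928 + 398908/56987)) = sqrt(sqrt(591) + 9798059844/56987) = sqrt(9798059844/56987 + sqrt(591))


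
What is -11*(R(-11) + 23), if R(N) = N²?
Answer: -1584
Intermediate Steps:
-11*(R(-11) + 23) = -11*((-11)² + 23) = -11*(121 + 23) = -11*144 = -1584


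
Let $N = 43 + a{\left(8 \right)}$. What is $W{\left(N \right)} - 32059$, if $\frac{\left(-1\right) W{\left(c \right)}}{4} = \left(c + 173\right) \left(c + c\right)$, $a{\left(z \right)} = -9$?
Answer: $-88363$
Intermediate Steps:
$N = 34$ ($N = 43 - 9 = 34$)
$W{\left(c \right)} = - 8 c \left(173 + c\right)$ ($W{\left(c \right)} = - 4 \left(c + 173\right) \left(c + c\right) = - 4 \left(173 + c\right) 2 c = - 4 \cdot 2 c \left(173 + c\right) = - 8 c \left(173 + c\right)$)
$W{\left(N \right)} - 32059 = \left(-8\right) 34 \left(173 + 34\right) - 32059 = \left(-8\right) 34 \cdot 207 - 32059 = -56304 - 32059 = -88363$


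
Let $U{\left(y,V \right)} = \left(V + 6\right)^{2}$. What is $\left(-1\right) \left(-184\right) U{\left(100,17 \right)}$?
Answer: $97336$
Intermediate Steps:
$U{\left(y,V \right)} = \left(6 + V\right)^{2}$
$\left(-1\right) \left(-184\right) U{\left(100,17 \right)} = \left(-1\right) \left(-184\right) \left(6 + 17\right)^{2} = 184 \cdot 23^{2} = 184 \cdot 529 = 97336$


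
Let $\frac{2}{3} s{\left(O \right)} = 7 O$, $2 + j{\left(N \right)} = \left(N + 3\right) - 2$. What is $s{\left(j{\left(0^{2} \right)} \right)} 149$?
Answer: $- \frac{3129}{2} \approx -1564.5$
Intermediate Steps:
$j{\left(N \right)} = -1 + N$ ($j{\left(N \right)} = -2 + \left(\left(N + 3\right) - 2\right) = -2 + \left(\left(3 + N\right) - 2\right) = -2 + \left(1 + N\right) = -1 + N$)
$s{\left(O \right)} = \frac{21 O}{2}$ ($s{\left(O \right)} = \frac{3 \cdot 7 O}{2} = \frac{21 O}{2}$)
$s{\left(j{\left(0^{2} \right)} \right)} 149 = \frac{21 \left(-1 + 0^{2}\right)}{2} \cdot 149 = \frac{21 \left(-1 + 0\right)}{2} \cdot 149 = \frac{21}{2} \left(-1\right) 149 = \left(- \frac{21}{2}\right) 149 = - \frac{3129}{2}$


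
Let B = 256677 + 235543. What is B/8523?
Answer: 492220/8523 ≈ 57.752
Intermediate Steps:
B = 492220
B/8523 = 492220/8523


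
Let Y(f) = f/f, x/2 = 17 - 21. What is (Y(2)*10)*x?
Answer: -80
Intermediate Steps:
x = -8 (x = 2*(17 - 21) = 2*(-4) = -8)
Y(f) = 1
(Y(2)*10)*x = (1*10)*(-8) = 10*(-8) = -80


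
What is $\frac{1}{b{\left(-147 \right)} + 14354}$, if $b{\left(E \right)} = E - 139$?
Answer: $\frac{1}{14068} \approx 7.1083 \cdot 10^{-5}$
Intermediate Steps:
$b{\left(E \right)} = -139 + E$
$\frac{1}{b{\left(-147 \right)} + 14354} = \frac{1}{\left(-139 - 147\right) + 14354} = \frac{1}{-286 + 14354} = \frac{1}{14068}$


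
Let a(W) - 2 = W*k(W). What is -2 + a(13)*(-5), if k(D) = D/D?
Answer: -77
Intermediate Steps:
k(D) = 1
a(W) = 2 + W (a(W) = 2 + W*1 = 2 + W)
-2 + a(13)*(-5) = -2 + (2 + 13)*(-5) = -2 + 15*(-5) = -2 - 75 = -77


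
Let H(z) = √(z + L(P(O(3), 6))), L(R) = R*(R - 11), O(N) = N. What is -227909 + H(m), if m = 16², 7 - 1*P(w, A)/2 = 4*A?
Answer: -227909 + √1786 ≈ -2.2787e+5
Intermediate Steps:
P(w, A) = 14 - 8*A
L(R) = R*(-11 + R)
m = 256
H(z) = √(1530 + z) (H(z) = √(z + (14 - 8*6)*(-11 + (14 - 8*6))) = √(z + (14 - 48)*(-11 + (14 - 48))) = √(z - 34*(-11 - 34)) = √(z - 34*(-45)) = √(z + 1530) = √(1530 + z))
-227909 + H(m) = -227909 + √(1530 + 256) = -227909 + √1786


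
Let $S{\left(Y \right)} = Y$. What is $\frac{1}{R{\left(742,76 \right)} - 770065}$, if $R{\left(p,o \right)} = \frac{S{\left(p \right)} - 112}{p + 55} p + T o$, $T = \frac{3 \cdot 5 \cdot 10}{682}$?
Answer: $- \frac{271777}{209122008745} \approx -1.2996 \cdot 10^{-6}$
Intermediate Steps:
$T = \frac{75}{341}$ ($T = 15 \cdot 10 \cdot \frac{1}{682} = 150 \cdot \frac{1}{682} = \frac{75}{341} \approx 0.21994$)
$R{\left(p,o \right)} = \frac{75 o}{341} + \frac{p \left(-112 + p\right)}{55 + p}$ ($R{\left(p,o \right)} = \frac{p - 112}{p + 55} p + \frac{75 o}{341} = \frac{-112 + p}{55 + p} p + \frac{75 o}{341} = \frac{p \left(-112 + p\right)}{55 + p} + \frac{75 o}{341} = \frac{75 o}{341} + \frac{p \left(-112 + p\right)}{55 + p}$)
$\frac{1}{R{\left(742,76 \right)} - 770065} = \frac{1}{\frac{\left(-38192\right) 742 + 341 \cdot 742^{2} + 4125 \cdot 76 + 75 \cdot 76 \cdot 742}{341 \left(55 + 742\right)} - 770065} = \frac{1}{\frac{-28338464 + 341 \cdot 550564 + 313500 + 4229400}{341 \cdot 797} - 770065} = \frac{1}{\frac{1}{341} \cdot \frac{1}{797} \left(-28338464 + 187742324 + 313500 + 4229400\right) - 770065} = \frac{1}{\frac{1}{341} \cdot \frac{1}{797} \cdot 163946760 - 770065} = \frac{1}{\frac{163946760}{271777} - 770065} = \frac{1}{- \frac{209122008745}{271777}} = - \frac{271777}{209122008745}$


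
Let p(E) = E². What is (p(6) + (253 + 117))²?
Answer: 164836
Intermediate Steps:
(p(6) + (253 + 117))² = (6² + (253 + 117))² = (36 + 370)² = 406² = 164836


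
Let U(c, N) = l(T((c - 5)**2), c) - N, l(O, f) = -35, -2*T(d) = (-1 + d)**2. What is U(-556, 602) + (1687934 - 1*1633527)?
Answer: 53770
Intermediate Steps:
T(d) = -(-1 + d)**2/2
U(c, N) = -35 - N
U(-556, 602) + (1687934 - 1*1633527) = (-35 - 1*602) + (1687934 - 1*1633527) = (-35 - 602) + (1687934 - 1633527) = -637 + 54407 = 53770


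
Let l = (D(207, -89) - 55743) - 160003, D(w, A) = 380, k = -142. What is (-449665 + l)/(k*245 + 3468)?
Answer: 665031/31322 ≈ 21.232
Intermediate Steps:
l = -215366 (l = (380 - 55743) - 160003 = -55363 - 160003 = -215366)
(-449665 + l)/(k*245 + 3468) = (-449665 - 215366)/(-142*245 + 3468) = -665031/(-34790 + 3468) = -665031/(-31322) = -665031*(-1/31322) = 665031/31322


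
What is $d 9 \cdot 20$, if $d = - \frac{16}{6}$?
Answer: $-480$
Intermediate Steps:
$d = - \frac{8}{3}$ ($d = \left(-16\right) \frac{1}{6} = - \frac{8}{3} \approx -2.6667$)
$d 9 \cdot 20 = \left(- \frac{8}{3}\right) 9 \cdot 20 = \left(-24\right) 20 = -480$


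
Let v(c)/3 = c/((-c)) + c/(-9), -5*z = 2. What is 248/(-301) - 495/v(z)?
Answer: 51727/301 ≈ 171.85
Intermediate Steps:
z = -2/5 (z = -1/5*2 = -2/5 ≈ -0.40000)
v(c) = -3 - c/3 (v(c) = 3*(c/((-c)) + c/(-9)) = 3*(c*(-1/c) + c*(-1/9)) = 3*(-1 - c/9) = -3 - c/3)
248/(-301) - 495/v(z) = 248/(-301) - 495/(-3 - 1/3*(-2/5)) = 248*(-1/301) - 495/(-3 + 2/15) = -248/301 - 495/(-43/15) = -248/301 - 495*(-15/43) = -248/301 + 7425/43 = 51727/301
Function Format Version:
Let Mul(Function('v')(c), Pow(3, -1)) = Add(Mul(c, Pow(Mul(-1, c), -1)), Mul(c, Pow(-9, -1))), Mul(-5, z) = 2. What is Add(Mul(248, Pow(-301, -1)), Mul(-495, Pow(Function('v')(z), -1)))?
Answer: Rational(51727, 301) ≈ 171.85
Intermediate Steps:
z = Rational(-2, 5) (z = Mul(Rational(-1, 5), 2) = Rational(-2, 5) ≈ -0.40000)
Function('v')(c) = Add(-3, Mul(Rational(-1, 3), c)) (Function('v')(c) = Mul(3, Add(Mul(c, Pow(Mul(-1, c), -1)), Mul(c, Pow(-9, -1)))) = Mul(3, Add(Mul(c, Mul(-1, Pow(c, -1))), Mul(c, Rational(-1, 9)))) = Mul(3, Add(-1, Mul(Rational(-1, 9), c))) = Add(-3, Mul(Rational(-1, 3), c)))
Add(Mul(248, Pow(-301, -1)), Mul(-495, Pow(Function('v')(z), -1))) = Add(Mul(248, Pow(-301, -1)), Mul(-495, Pow(Add(-3, Mul(Rational(-1, 3), Rational(-2, 5))), -1))) = Add(Mul(248, Rational(-1, 301)), Mul(-495, Pow(Add(-3, Rational(2, 15)), -1))) = Add(Rational(-248, 301), Mul(-495, Pow(Rational(-43, 15), -1))) = Add(Rational(-248, 301), Mul(-495, Rational(-15, 43))) = Add(Rational(-248, 301), Rational(7425, 43)) = Rational(51727, 301)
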